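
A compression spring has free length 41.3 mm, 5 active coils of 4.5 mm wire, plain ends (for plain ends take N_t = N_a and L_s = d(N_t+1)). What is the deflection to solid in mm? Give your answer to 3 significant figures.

N_t = 5; L_s = 4.5·6 = 27 mm
δ_solid = L₀ − L_s = 41.3 − 27 = 14.3 mm

14.3 mm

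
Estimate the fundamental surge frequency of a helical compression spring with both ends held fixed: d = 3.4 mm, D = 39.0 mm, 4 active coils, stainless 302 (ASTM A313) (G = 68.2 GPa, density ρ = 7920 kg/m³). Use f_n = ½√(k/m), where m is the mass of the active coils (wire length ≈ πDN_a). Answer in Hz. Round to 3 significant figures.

k = Gd⁴/(8D³N_a) = (68.2×10³)(3.4⁴)/(8·39.0³·4) = 4.8013 N/mm = 4801.3 N/m
Wire length L = πDN_a = π·39.0·4 = 490.09 mm
m = ρ·(πd²/4)·L = 7920 × 9.0792×10⁻⁶ m² × 0.49009 m = 0.035241 kg
f_n = ½√(k/m) = 0.5·√(4801.3/0.035241) = 0.5·√(1.3624e+05) = 184.55 Hz

185 Hz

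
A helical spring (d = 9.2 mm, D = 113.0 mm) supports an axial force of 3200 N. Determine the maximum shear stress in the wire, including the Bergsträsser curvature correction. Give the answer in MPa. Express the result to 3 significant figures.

Spring index C = D/d = 113.0/9.2 = 12.2826
K_B = (4C+2)/(4C−3) = 51.130/46.130 = 1.1084
τ₀ = 8FD/(πd³) = 8·3200·113.0/(π·9.2³) = 2.8928e+06/2446.3 = 1182.5 MPa
τ_max = K·τ₀ = 1.1084 × 1182.5 = 1310.7 MPa

1310 MPa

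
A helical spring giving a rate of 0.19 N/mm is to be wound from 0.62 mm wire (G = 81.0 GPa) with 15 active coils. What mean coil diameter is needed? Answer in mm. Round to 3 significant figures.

8.07 mm

D = (Gd⁴/(8N_a·k))^(1/3) = (81.0×10³·0.62⁴/(8·15·0.19))^(1/3)
  = (524.949)^(1/3) = 8.0669 mm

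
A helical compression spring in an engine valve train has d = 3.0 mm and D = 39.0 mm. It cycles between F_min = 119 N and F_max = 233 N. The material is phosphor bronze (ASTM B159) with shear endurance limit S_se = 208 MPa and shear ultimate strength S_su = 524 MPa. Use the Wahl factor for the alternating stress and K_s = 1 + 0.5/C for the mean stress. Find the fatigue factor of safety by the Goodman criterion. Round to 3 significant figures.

C = D/d = 39.0/3.0 = 13.0000; K_W = (4C−1)/(4C−4)+0.615/C = 1.1098; K_s = 1+0.5/C = 1.0385
F_a = (F_max−F_min)/2 = 57 N; F_m = (F_max+F_min)/2 = 176 N
τ_a = K_W·8F_aD/(πd³) = 1.1098 × 209.66 = 232.68 MPa
τ_m = K_s·8F_mD/(πd³) = 1.0385 × 647.37 = 672.27 MPa
Goodman: 1/n_f = τ_a/S_se + τ_m/S_su = 232.68/208 + 672.27/524 = 1.11867 + 1.28296 = 2.4016
n_f = 1/2.4016 = 0.4164

0.416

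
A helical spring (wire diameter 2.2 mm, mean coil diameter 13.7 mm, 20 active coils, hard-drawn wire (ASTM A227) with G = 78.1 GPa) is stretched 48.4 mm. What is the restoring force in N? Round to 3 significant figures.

215 N

k = Gd⁴/(8D³N_a) = (78.1×10³)(2.2⁴)/(8·13.7³·20) = 4.4469 N/mm
F = k·δ = 4.4469 × 48.4 = 215.23 N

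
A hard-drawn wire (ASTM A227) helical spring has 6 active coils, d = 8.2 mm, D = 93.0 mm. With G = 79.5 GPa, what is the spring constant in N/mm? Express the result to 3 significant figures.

k = Gd⁴/(8D³N_a) = (79.5×10³ × 8.2⁴) / (8 × 93.0³ × 6)
  = 3.59437e+08 / 3.86091e+07 = 9.3096 N/mm

9.31 N/mm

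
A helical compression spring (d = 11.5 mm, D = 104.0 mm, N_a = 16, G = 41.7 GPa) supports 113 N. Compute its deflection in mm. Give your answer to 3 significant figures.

22.3 mm

k = Gd⁴/(8D³N_a) = (41.7×10³)(11.5⁴)/(8·104.0³·16) = 5.0654 N/mm
δ = F/k = 113 / 5.0654 = 22.308 mm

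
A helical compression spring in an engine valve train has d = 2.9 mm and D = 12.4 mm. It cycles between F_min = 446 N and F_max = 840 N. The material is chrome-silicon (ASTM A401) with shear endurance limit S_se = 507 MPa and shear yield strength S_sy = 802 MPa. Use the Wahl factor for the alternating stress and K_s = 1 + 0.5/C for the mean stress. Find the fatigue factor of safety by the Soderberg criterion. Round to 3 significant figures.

C = D/d = 12.4/2.9 = 4.2759; K_W = (4C−1)/(4C−4)+0.615/C = 1.3728; K_s = 1+0.5/C = 1.1169
F_a = (F_max−F_min)/2 = 197 N; F_m = (F_max+F_min)/2 = 643 N
τ_a = K_W·8F_aD/(πd³) = 1.3728 × 255.06 = 350.13 MPa
τ_m = K_s·8F_mD/(πd³) = 1.1169 × 832.49 = 929.84 MPa
Soderberg: 1/n_f = τ_a/S_se + τ_m/S_sy = 350.13/507 + 929.84/802 = 0.69060 + 1.15940 = 1.85
n_f = 1/1.85 = 0.5405

0.541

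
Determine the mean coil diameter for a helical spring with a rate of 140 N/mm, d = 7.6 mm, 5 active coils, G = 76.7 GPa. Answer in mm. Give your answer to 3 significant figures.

35.8 mm

D = (Gd⁴/(8N_a·k))^(1/3) = (76.7×10³·7.6⁴/(8·5·140))^(1/3)
  = (45694.3)^(1/3) = 35.7509 mm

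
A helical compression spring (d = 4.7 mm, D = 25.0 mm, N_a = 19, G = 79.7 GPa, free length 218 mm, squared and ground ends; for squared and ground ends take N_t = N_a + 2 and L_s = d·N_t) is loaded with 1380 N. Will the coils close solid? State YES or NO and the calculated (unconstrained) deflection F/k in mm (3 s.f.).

k = Gd⁴/(8D³N_a) = (79.7×10³)(4.7⁴)/(8·25.0³·19) = 16.375 N/mm
N_t = 21; L_s = 4.7·21 = 98.7 mm; δ_solid = L₀ − L_s = 218 − 98.7 = 119.3 mm
δ = F/k = 1380/16.375 = 84.274 mm
δ < δ_solid → spring does not go solid

NO, δ = 84.3 mm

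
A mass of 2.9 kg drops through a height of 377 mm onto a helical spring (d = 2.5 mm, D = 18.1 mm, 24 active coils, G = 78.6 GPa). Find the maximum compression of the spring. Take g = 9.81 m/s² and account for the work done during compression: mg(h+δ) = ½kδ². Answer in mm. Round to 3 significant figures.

k = Gd⁴/(8D³N_a) = (78.6×10³)(2.5⁴)/(8·18.1³·24) = 2.6968 N/mm
W = mg = 2.9 × 9.81 = 28.449 N
½kδ² − Wδ − Wh = 0 → δ = (W + √(W² + 2kWh))/k
δ = (28.449 + √(809.35 + 57847.4))/2.6968 = (28.449 + 242.19)/2.6968 = 100.36 mm

100 mm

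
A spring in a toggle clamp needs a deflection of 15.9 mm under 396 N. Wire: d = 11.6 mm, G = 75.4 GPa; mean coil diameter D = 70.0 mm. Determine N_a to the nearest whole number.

20

Required rate k = F/δ = 396/15.9 = 24.906 N/mm
N_a = Gd⁴/(8D³k) = (75.4×10³ × 11.6⁴)/(8 × 70.0³ × 24.906)
    = 1.36522e+09 / 6.83411e+07 = 19.98 → 20 coils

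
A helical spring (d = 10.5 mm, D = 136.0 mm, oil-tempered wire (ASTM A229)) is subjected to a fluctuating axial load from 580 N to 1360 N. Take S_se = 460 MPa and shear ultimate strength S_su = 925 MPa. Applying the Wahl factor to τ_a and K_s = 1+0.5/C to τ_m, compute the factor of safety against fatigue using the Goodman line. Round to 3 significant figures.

C = D/d = 136.0/10.5 = 12.9524; K_W = (4C−1)/(4C−4)+0.615/C = 1.1102; K_s = 1+0.5/C = 1.0386
F_a = (F_max−F_min)/2 = 390 N; F_m = (F_max+F_min)/2 = 970 N
τ_a = K_W·8F_aD/(πd³) = 1.1102 × 116.67 = 129.54 MPa
τ_m = K_s·8F_mD/(πd³) = 1.0386 × 290.19 = 301.39 MPa
Goodman: 1/n_f = τ_a/S_se + τ_m/S_su = 129.54/460 + 301.39/925 = 0.28160 + 0.32583 = 0.60743
n_f = 1/0.60743 = 1.646

1.65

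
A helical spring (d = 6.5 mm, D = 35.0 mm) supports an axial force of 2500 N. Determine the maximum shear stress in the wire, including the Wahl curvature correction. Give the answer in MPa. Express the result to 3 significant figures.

1040 MPa

Spring index C = D/d = 35.0/6.5 = 5.3846
K_W = (4C−1)/(4C−4) + 0.615/C = 20.538/17.538 + 0.1142 = 1.2853
τ₀ = 8FD/(πd³) = 8·2500·35.0/(π·6.5³) = 700000/862.76 = 811.35 MPa
τ_max = K·τ₀ = 1.2853 × 811.35 = 1042.8 MPa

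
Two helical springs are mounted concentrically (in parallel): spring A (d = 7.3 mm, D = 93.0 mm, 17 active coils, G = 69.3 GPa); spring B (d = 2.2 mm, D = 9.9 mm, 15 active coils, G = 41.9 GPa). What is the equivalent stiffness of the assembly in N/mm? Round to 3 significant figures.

k_A = Gd⁴/(8D³N_a) = (69.3×10³)(7.3⁴)/(8·93.0³·17) = 1.799 N/mm
k_B = Gd⁴/(8D³N_a) = (41.9×10³)(2.2⁴)/(8·9.9³·15) = 8.4298 N/mm
Parallel: k_eq = 1.799 + 8.4298 = 10.229 N/mm

10.2 N/mm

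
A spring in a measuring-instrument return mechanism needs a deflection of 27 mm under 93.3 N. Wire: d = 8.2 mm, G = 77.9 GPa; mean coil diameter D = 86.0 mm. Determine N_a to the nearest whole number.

Required rate k = F/δ = 93.3/27 = 3.4556 N/mm
N_a = Gd⁴/(8D³k) = (77.9×10³ × 8.2⁴)/(8 × 86.0³ × 3.4556)
    = 3.52203e+08 / 1.75834e+07 = 20.03 → 20 coils

20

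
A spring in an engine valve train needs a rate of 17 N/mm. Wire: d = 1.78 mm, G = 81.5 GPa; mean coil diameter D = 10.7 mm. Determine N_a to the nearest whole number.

N_a = Gd⁴/(8D³k) = (81.5×10³ × 1.78⁴)/(8 × 10.7³ × 17)
    = 818159 / 166606 = 4.911 → 5 coils

5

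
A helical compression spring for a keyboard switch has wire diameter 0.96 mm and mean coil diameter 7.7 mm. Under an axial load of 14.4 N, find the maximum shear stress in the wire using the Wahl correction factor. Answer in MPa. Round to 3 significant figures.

Spring index C = D/d = 7.7/0.96 = 8.0208
K_W = (4C−1)/(4C−4) + 0.615/C = 31.083/28.083 + 0.0767 = 1.1835
τ₀ = 8FD/(πd³) = 8·14.4·7.7/(π·0.96³) = 887.04/2.7795 = 319.14 MPa
τ_max = K·τ₀ = 1.1835 × 319.14 = 377.7 MPa

378 MPa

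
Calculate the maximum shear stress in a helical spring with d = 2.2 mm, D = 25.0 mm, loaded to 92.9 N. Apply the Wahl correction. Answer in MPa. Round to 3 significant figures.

626 MPa

Spring index C = D/d = 25.0/2.2 = 11.3636
K_W = (4C−1)/(4C−4) + 0.615/C = 44.455/41.455 + 0.0541 = 1.1265
τ₀ = 8FD/(πd³) = 8·92.9·25.0/(π·2.2³) = 18580/33.452 = 555.43 MPa
τ_max = K·τ₀ = 1.1265 × 555.43 = 625.68 MPa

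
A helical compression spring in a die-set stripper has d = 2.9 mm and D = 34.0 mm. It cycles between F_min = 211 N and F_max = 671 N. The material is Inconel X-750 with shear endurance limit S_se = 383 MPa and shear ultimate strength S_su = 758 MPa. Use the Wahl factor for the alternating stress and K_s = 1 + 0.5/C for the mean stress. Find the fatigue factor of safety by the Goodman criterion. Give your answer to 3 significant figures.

C = D/d = 34.0/2.9 = 11.7241; K_W = (4C−1)/(4C−4)+0.615/C = 1.1224; K_s = 1+0.5/C = 1.0426
F_a = (F_max−F_min)/2 = 230 N; F_m = (F_max+F_min)/2 = 441 N
τ_a = K_W·8F_aD/(πd³) = 1.1224 × 816.49 = 916.43 MPa
τ_m = K_s·8F_mD/(πd³) = 1.0426 × 1565.5 = 1632.3 MPa
Goodman: 1/n_f = τ_a/S_se + τ_m/S_su = 916.43/383 + 1632.3/758 = 2.39276 + 2.15343 = 4.5462
n_f = 1/4.5462 = 0.22

0.220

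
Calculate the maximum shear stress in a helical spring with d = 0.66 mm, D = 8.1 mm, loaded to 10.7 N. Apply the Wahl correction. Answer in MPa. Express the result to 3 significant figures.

857 MPa

Spring index C = D/d = 8.1/0.66 = 12.2727
K_W = (4C−1)/(4C−4) + 0.615/C = 48.091/45.091 + 0.0501 = 1.1166
τ₀ = 8FD/(πd³) = 8·10.7·8.1/(π·0.66³) = 693.36/0.9032 = 767.67 MPa
τ_max = K·τ₀ = 1.1166 × 767.67 = 857.22 MPa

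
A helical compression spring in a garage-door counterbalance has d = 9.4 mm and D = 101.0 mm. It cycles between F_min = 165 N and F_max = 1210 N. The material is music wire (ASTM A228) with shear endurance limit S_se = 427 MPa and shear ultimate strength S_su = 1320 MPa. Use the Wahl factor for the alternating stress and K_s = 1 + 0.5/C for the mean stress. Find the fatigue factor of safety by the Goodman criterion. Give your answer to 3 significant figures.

C = D/d = 101.0/9.4 = 10.7447; K_W = (4C−1)/(4C−4)+0.615/C = 1.1342; K_s = 1+0.5/C = 1.0465
F_a = (F_max−F_min)/2 = 522.5 N; F_m = (F_max+F_min)/2 = 687.5 N
τ_a = K_W·8F_aD/(πd³) = 1.1342 × 161.79 = 183.51 MPa
τ_m = K_s·8F_mD/(πd³) = 1.0465 × 212.89 = 222.79 MPa
Goodman: 1/n_f = τ_a/S_se + τ_m/S_su = 183.51/427 + 222.79/1320 = 0.42976 + 0.16878 = 0.59854
n_f = 1/0.59854 = 1.671

1.67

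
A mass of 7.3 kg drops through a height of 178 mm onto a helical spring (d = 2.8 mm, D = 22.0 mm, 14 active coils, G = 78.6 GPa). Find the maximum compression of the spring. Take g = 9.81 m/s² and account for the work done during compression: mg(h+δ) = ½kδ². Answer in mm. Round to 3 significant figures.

k = Gd⁴/(8D³N_a) = (78.6×10³)(2.8⁴)/(8·22.0³·14) = 4.0511 N/mm
W = mg = 7.3 × 9.81 = 71.613 N
½kδ² − Wδ − Wh = 0 → δ = (W + √(W² + 2kWh))/k
δ = (71.613 + √(5128.4 + 103279))/4.0511 = (71.613 + 329.25)/4.0511 = 98.953 mm

99.0 mm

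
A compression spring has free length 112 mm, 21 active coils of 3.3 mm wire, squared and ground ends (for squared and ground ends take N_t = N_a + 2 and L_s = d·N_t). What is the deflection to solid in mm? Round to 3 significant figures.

N_t = 23; L_s = 3.3·23 = 75.9 mm
δ_solid = L₀ − L_s = 112 − 75.9 = 36.1 mm

36.1 mm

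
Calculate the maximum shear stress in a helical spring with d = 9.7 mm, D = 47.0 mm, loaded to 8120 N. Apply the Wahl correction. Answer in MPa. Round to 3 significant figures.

Spring index C = D/d = 47.0/9.7 = 4.8454
K_W = (4C−1)/(4C−4) + 0.615/C = 18.381/15.381 + 0.1269 = 1.3220
τ₀ = 8FD/(πd³) = 8·8120·47.0/(π·9.7³) = 3.05312e+06/2867.2 = 1064.8 MPa
τ_max = K·τ₀ = 1.3220 × 1064.8 = 1407.7 MPa

1410 MPa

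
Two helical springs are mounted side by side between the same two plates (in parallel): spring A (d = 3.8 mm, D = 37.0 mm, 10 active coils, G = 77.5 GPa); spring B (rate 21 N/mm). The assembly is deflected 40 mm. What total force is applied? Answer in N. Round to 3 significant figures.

1000 N

k_A = Gd⁴/(8D³N_a) = (77.5×10³)(3.8⁴)/(8·37.0³·10) = 3.9879 N/mm
Parallel: k_eq = 3.9879 + 21 = 24.988 N/mm
F = k_eq·δ = 24.988·40 = 999.51 N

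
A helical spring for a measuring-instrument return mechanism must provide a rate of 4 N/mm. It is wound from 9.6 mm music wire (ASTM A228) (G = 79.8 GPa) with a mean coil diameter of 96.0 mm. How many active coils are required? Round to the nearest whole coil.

N_a = Gd⁴/(8D³k) = (79.8×10³ × 9.6⁴)/(8 × 96.0³ × 4)
    = 6.77779e+08 / 2.83116e+07 = 23.94 → 24 coils

24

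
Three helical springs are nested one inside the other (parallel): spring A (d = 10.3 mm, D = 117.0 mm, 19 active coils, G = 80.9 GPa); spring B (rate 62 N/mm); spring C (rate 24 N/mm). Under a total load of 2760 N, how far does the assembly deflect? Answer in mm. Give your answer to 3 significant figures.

30.8 mm

k_A = Gd⁴/(8D³N_a) = (80.9×10³)(10.3⁴)/(8·117.0³·19) = 3.7402 N/mm
Parallel: k_eq = 3.7402 + 62 + 24 = 89.74 N/mm
δ = F/k_eq = 2760/89.74 = 30.755 mm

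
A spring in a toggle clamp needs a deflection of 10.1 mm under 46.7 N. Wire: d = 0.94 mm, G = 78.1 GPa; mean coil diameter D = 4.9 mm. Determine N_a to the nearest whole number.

Required rate k = F/δ = 46.7/10.1 = 4.6238 N/mm
N_a = Gd⁴/(8D³k) = (78.1×10³ × 0.94⁴)/(8 × 4.9³ × 4.6238)
    = 60976.5 / 4351.85 = 14.01 → 14 coils

14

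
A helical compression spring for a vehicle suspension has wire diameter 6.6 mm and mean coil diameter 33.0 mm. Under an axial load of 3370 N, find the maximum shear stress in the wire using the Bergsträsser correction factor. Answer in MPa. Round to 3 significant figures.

1270 MPa

Spring index C = D/d = 33.0/6.6 = 5.0000
K_B = (4C+2)/(4C−3) = 22.000/17.000 = 1.2941
τ₀ = 8FD/(πd³) = 8·3370·33.0/(π·6.6³) = 889680/903.2 = 985.04 MPa
τ_max = K·τ₀ = 1.2941 × 985.04 = 1274.8 MPa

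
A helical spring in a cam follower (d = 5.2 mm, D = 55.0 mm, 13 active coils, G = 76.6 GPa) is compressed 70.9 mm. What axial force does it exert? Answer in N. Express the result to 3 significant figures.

k = Gd⁴/(8D³N_a) = (76.6×10³)(5.2⁴)/(8·55.0³·13) = 3.2368 N/mm
F = k·δ = 3.2368 × 70.9 = 229.49 N

229 N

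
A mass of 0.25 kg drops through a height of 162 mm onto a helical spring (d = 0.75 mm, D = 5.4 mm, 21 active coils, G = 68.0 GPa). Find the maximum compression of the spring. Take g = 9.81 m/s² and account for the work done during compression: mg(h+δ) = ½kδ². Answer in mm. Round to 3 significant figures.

34.4 mm

k = Gd⁴/(8D³N_a) = (68.0×10³)(0.75⁴)/(8·5.4³·21) = 0.81332 N/mm
W = mg = 0.25 × 9.81 = 2.4525 N
½kδ² − Wδ − Wh = 0 → δ = (W + √(W² + 2kWh))/k
δ = (2.4525 + √(6.0148 + 646.275))/0.81332 = (2.4525 + 25.54)/0.81332 = 34.417 mm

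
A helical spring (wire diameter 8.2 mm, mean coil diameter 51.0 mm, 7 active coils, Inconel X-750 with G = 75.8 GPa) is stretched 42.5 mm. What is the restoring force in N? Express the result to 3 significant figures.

1960 N

k = Gd⁴/(8D³N_a) = (75.8×10³)(8.2⁴)/(8·51.0³·7) = 46.135 N/mm
F = k·δ = 46.135 × 42.5 = 1960.7 N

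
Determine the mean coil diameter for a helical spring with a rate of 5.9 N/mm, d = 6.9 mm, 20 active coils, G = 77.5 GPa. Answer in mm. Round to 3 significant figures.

D = (Gd⁴/(8N_a·k))^(1/3) = (77.5×10³·6.9⁴/(8·20·5.9))^(1/3)
  = (186091)^(1/3) = 57.0920 mm

57.1 mm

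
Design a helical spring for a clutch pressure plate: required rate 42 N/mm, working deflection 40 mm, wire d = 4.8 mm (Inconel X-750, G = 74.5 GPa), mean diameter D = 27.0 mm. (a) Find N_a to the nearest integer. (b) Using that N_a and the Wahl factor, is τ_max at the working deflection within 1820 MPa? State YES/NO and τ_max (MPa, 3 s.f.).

(a) 6 coils; (b) YES, τ_max = 1320 MPa

N_a = Gd⁴/(8D³k) = (74.5×10³)(4.8⁴)/(8·27.0³·42) = 5.98 → N_a = 6
Actual rate k = Gd⁴/(8D³·6) = 41.859 N/mm
Working load F = kδ = 41.859·40 = 1674.4 N
C = 27.0/4.8 = 5.6250; K_W = (4C−1)/(4C−4)+0.615/C = 1.2715
τ_max = K_W·8FD/(πd³) = 1.2715·1040.9 = 1323.6 MPa
τ_max ≤ 1820 MPa → acceptable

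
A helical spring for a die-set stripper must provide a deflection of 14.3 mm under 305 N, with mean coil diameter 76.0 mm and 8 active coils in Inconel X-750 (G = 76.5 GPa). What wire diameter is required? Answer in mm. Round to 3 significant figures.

Required rate k = F/δ = 305/14.3 = 21.329 N/mm
d = (8D³N_a·k / G)^(1/4) = (8·76.0³·8·21.329 / (76.5×10³))^0.25
  = (7832.9)^0.25 = 9.4076 mm

9.41 mm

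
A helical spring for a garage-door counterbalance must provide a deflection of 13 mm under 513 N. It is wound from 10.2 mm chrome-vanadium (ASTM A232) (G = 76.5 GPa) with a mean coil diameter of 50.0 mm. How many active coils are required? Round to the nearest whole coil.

21

Required rate k = F/δ = 513/13 = 39.462 N/mm
N_a = Gd⁴/(8D³k) = (76.5×10³ × 10.2⁴)/(8 × 50.0³ × 39.462)
    = 8.28061e+08 / 3.94615e+07 = 20.98 → 21 coils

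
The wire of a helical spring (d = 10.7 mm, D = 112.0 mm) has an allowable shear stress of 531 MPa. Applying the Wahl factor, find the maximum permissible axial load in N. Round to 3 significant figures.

C = D/d = 112.0/10.7 = 10.4673
K_W = (4C−1)/(4C−4) + 0.615/C = 40.869/37.869 + 0.0588 = 1.1380
τ_max = K·8FD/(πd³) → F_max = τ_allow·πd³/(8DK)
F_max = 531·π·10.7³/(8·112.0·1.1380) = 2.0436e+06/1019.6 = 2004.3 N

2000 N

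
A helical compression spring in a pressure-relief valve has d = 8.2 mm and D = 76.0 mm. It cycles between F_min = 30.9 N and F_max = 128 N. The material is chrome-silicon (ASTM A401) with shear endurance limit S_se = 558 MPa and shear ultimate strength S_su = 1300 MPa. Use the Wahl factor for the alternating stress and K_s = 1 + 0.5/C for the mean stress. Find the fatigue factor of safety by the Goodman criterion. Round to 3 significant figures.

17.3

C = D/d = 76.0/8.2 = 9.2683; K_W = (4C−1)/(4C−4)+0.615/C = 1.1571; K_s = 1+0.5/C = 1.0539
F_a = (F_max−F_min)/2 = 48.55 N; F_m = (F_max+F_min)/2 = 79.45 N
τ_a = K_W·8F_aD/(πd³) = 1.1571 × 17.041 = 19.718 MPa
τ_m = K_s·8F_mD/(πd³) = 1.0539 × 27.887 = 29.392 MPa
Goodman: 1/n_f = τ_a/S_se + τ_m/S_su = 19.718/558 + 29.392/1300 = 0.03534 + 0.02261 = 0.057946
n_f = 1/0.057946 = 17.26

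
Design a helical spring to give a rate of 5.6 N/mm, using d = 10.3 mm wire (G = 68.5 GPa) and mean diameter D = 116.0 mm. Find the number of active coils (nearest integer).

11

N_a = Gd⁴/(8D³k) = (68.5×10³ × 10.3⁴)/(8 × 116.0³ × 5.6)
    = 7.70974e+08 / 6.99281e+07 = 11.03 → 11 coils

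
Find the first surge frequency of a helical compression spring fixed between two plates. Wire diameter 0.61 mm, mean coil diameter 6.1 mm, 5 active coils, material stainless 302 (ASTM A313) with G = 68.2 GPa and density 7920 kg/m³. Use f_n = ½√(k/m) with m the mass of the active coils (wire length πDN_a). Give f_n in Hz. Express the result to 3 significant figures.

k = Gd⁴/(8D³N_a) = (68.2×10³)(0.61⁴)/(8·6.1³·5) = 1.0401 N/mm = 1040.1 N/m
Wire length L = πDN_a = π·6.1·5 = 95.819 mm
m = ρ·(πd²/4)·L = 7920 × 0.29225×10⁻⁶ m² × 0.095819 m = 0.00022178 kg
f_n = ½√(k/m) = 0.5·√(1040.1/0.00022178) = 0.5·√(4.6895e+06) = 1082.8 Hz

1080 Hz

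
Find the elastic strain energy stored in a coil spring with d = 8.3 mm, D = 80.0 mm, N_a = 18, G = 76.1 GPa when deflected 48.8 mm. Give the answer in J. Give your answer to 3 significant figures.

k = Gd⁴/(8D³N_a) = (76.1×10³)(8.3⁴)/(8·80.0³·18) = 4.8985 N/mm
U = ½kδ² = 0.5 × 4.8985 × 48.8² = 5832.8 N·mm = 5.8328 J

5.83 J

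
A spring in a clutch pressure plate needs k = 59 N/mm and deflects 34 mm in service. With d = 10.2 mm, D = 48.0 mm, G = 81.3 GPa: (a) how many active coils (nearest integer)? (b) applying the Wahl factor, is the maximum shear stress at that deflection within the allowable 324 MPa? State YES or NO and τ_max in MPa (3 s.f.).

(a) 17 coils; (b) YES, τ_max = 305 MPa

N_a = Gd⁴/(8D³k) = (81.3×10³)(10.2⁴)/(8·48.0³·59) = 16.86 → N_a = 17
Actual rate k = Gd⁴/(8D³·17) = 58.51 N/mm
Working load F = kδ = 58.51·34 = 1989.3 N
C = 48.0/10.2 = 4.7059; K_W = (4C−1)/(4C−4)+0.615/C = 1.3331
τ_max = K_W·8FD/(πd³) = 1.3331·229.13 = 305.45 MPa
τ_max ≤ 324 MPa → acceptable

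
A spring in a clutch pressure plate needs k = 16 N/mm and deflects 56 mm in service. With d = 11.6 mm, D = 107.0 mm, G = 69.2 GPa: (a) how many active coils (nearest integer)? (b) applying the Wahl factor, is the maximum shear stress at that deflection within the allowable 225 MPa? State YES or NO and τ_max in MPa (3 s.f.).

(a) 8 coils; (b) YES, τ_max = 181 MPa

N_a = Gd⁴/(8D³k) = (69.2×10³)(11.6⁴)/(8·107.0³·16) = 7.991 → N_a = 8
Actual rate k = Gd⁴/(8D³·8) = 15.981 N/mm
Working load F = kδ = 15.981·56 = 894.94 N
C = 107.0/11.6 = 9.2241; K_W = (4C−1)/(4C−4)+0.615/C = 1.1579
τ_max = K_W·8FD/(πd³) = 1.1579·156.22 = 180.89 MPa
τ_max ≤ 225 MPa → acceptable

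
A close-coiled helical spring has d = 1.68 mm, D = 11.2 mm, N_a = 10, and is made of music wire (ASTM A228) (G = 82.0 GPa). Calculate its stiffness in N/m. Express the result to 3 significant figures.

k = Gd⁴/(8D³N_a) = (82.0×10³ × 1.68⁴) / (8 × 11.2³ × 10)
  = 653207 / 112394 = 5.8118 N/mm = 5811.8 N/m

5810 N/m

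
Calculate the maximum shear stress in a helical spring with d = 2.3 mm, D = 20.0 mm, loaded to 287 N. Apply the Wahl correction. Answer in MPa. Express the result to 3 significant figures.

1400 MPa

Spring index C = D/d = 20.0/2.3 = 8.6957
K_W = (4C−1)/(4C−4) + 0.615/C = 33.783/30.783 + 0.0707 = 1.1682
τ₀ = 8FD/(πd³) = 8·287·20.0/(π·2.3³) = 45920/38.224 = 1201.3 MPa
τ_max = K·τ₀ = 1.1682 × 1201.3 = 1403.4 MPa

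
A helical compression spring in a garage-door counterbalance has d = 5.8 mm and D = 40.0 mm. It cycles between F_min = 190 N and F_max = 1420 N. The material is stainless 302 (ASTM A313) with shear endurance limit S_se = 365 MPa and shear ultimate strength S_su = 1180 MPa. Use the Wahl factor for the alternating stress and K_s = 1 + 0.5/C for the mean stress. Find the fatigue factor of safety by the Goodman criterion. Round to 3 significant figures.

C = D/d = 40.0/5.8 = 6.8966; K_W = (4C−1)/(4C−4)+0.615/C = 1.2164; K_s = 1+0.5/C = 1.0725
F_a = (F_max−F_min)/2 = 615 N; F_m = (F_max+F_min)/2 = 805 N
τ_a = K_W·8F_aD/(πd³) = 1.2164 × 321.06 = 390.53 MPa
τ_m = K_s·8F_mD/(πd³) = 1.0725 × 420.25 = 450.72 MPa
Goodman: 1/n_f = τ_a/S_se + τ_m/S_su = 390.53/365 + 450.72/1180 = 1.06995 + 0.38197 = 1.4519
n_f = 1/1.4519 = 0.6887

0.689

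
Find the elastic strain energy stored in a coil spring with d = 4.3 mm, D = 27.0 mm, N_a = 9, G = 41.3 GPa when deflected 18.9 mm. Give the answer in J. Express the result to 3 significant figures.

k = Gd⁴/(8D³N_a) = (41.3×10³)(4.3⁴)/(8·27.0³·9) = 9.9632 N/mm
U = ½kδ² = 0.5 × 9.9632 × 18.9² = 1779.5 N·mm = 1.7795 J

1.78 J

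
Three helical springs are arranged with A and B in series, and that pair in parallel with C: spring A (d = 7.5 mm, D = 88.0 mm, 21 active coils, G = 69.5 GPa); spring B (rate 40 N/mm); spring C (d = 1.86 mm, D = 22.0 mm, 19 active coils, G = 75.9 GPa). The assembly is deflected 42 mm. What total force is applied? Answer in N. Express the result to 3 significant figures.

101 N

k_A = Gd⁴/(8D³N_a) = (69.5×10³)(7.5⁴)/(8·88.0³·21) = 1.9208 N/mm
k_C = Gd⁴/(8D³N_a) = (75.9×10³)(1.86⁴)/(8·22.0³·19) = 0.56128 N/mm
Springs A,B series: k_AB = 1/(1/1.9208+1/40) = 1.8328 N/mm; parallel with C: k_eq = 1.8328+0.56128 = 2.394 N/mm
F = k_eq·δ = 2.394·42 = 100.55 N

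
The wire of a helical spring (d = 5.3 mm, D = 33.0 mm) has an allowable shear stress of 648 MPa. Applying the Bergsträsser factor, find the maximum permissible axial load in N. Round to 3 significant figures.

C = D/d = 33.0/5.3 = 6.2264
K_B = (4C+2)/(4C−3) = 26.906/21.906 = 1.2283
τ_max = K·8FD/(πd³) → F_max = τ_allow·πd³/(8DK)
F_max = 648·π·5.3³/(8·33.0·1.2283) = 3.0308e+05/324.26 = 934.68 N

935 N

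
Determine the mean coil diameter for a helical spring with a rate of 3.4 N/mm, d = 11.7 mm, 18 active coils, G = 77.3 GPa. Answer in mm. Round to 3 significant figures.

144 mm

D = (Gd⁴/(8N_a·k))^(1/3) = (77.3×10³·11.7⁴/(8·18·3.4))^(1/3)
  = (2.95857e+06)^(1/3) = 143.5579 mm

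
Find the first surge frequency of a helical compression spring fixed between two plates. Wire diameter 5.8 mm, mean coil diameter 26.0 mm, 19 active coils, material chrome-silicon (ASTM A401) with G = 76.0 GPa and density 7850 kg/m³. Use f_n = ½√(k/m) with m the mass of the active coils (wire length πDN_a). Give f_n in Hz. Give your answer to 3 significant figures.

158 Hz

k = Gd⁴/(8D³N_a) = (76.0×10³)(5.8⁴)/(8·26.0³·19) = 32.193 N/mm = 32193 N/m
Wire length L = πDN_a = π·26.0·19 = 1551.9 mm
m = ρ·(πd²/4)·L = 7850 × 26.421×10⁻⁶ m² × 1.5519 m = 0.32188 kg
f_n = ½√(k/m) = 0.5·√(32193/0.32188) = 0.5·√(1.0002e+05) = 158.13 Hz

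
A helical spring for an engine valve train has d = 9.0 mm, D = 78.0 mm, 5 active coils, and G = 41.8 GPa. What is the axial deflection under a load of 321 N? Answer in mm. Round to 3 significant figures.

k = Gd⁴/(8D³N_a) = (41.8×10³)(9.0⁴)/(8·78.0³·5) = 14.448 N/mm
δ = F/k = 321 / 14.448 = 22.218 mm

22.2 mm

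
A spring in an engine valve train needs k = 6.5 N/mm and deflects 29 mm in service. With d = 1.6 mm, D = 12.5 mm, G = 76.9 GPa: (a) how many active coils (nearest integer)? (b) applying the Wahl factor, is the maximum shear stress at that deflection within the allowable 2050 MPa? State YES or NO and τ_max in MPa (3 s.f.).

N_a = Gd⁴/(8D³k) = (76.9×10³)(1.6⁴)/(8·12.5³·6.5) = 4.962 → N_a = 5
Actual rate k = Gd⁴/(8D³·5) = 6.4508 N/mm
Working load F = kδ = 6.4508·29 = 187.07 N
C = 12.5/1.6 = 7.8125; K_W = (4C−1)/(4C−4)+0.615/C = 1.1888
τ_max = K_W·8FD/(πd³) = 1.1888·1453.8 = 1728.3 MPa
τ_max ≤ 2050 MPa → acceptable

(a) 5 coils; (b) YES, τ_max = 1730 MPa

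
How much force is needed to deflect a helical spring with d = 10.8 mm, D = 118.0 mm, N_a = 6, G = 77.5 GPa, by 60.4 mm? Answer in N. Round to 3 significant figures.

k = Gd⁴/(8D³N_a) = (77.5×10³)(10.8⁴)/(8·118.0³·6) = 13.369 N/mm
F = k·δ = 13.369 × 60.4 = 807.51 N

808 N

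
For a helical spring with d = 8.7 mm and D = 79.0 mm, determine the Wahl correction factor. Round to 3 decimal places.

1.161

C = D/d = 79.0/8.7 = 9.0805
K_W = (4C−1)/(4C−4) + 0.615/C = 35.322/32.322 + 0.0677 = 1.1605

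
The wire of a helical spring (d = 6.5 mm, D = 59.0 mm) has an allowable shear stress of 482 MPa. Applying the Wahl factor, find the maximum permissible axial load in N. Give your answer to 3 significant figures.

C = D/d = 59.0/6.5 = 9.0769
K_W = (4C−1)/(4C−4) + 0.615/C = 35.308/32.308 + 0.0678 = 1.1606
τ_max = K·8FD/(πd³) → F_max = τ_allow·πd³/(8DK)
F_max = 482·π·6.5³/(8·59.0·1.1606) = 4.1585e+05/547.81 = 759.12 N

759 N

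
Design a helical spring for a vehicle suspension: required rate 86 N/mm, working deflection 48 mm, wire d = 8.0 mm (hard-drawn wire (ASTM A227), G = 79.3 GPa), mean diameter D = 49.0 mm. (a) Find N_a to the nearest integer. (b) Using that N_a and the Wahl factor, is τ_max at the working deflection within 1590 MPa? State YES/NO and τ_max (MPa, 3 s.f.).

N_a = Gd⁴/(8D³k) = (79.3×10³)(8.0⁴)/(8·49.0³·86) = 4.013 → N_a = 4
Actual rate k = Gd⁴/(8D³·4) = 86.277 N/mm
Working load F = kδ = 86.277·48 = 4141.3 N
C = 49.0/8.0 = 6.1250; K_W = (4C−1)/(4C−4)+0.615/C = 1.2467
τ_max = K_W·8FD/(πd³) = 1.2467·1009.3 = 1258.3 MPa
τ_max ≤ 1590 MPa → acceptable

(a) 4 coils; (b) YES, τ_max = 1260 MPa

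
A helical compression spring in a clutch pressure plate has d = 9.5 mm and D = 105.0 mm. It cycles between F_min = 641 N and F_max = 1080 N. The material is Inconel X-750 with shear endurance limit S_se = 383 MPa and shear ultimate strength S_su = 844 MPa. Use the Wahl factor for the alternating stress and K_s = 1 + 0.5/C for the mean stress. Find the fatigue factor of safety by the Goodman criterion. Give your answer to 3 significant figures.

1.87

C = D/d = 105.0/9.5 = 11.0526; K_W = (4C−1)/(4C−4)+0.615/C = 1.1303; K_s = 1+0.5/C = 1.0452
F_a = (F_max−F_min)/2 = 219.5 N; F_m = (F_max+F_min)/2 = 860.5 N
τ_a = K_W·8F_aD/(πd³) = 1.1303 × 68.453 = 77.369 MPa
τ_m = K_s·8F_mD/(πd³) = 1.0452 × 268.35 = 280.49 MPa
Goodman: 1/n_f = τ_a/S_se + τ_m/S_su = 77.369/383 + 280.49/844 = 0.20201 + 0.33234 = 0.53435
n_f = 1/0.53435 = 1.871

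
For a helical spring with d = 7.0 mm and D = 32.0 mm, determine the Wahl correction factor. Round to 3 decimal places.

C = D/d = 32.0/7.0 = 4.5714
K_W = (4C−1)/(4C−4) + 0.615/C = 17.286/14.286 + 0.1345 = 1.3445

1.345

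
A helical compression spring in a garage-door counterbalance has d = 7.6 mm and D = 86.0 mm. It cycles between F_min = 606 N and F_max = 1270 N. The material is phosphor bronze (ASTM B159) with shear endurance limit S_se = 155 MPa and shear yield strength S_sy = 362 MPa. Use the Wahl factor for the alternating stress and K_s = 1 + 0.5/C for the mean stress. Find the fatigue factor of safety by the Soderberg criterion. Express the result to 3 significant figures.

C = D/d = 86.0/7.6 = 11.3158; K_W = (4C−1)/(4C−4)+0.615/C = 1.1271; K_s = 1+0.5/C = 1.0442
F_a = (F_max−F_min)/2 = 332 N; F_m = (F_max+F_min)/2 = 938 N
τ_a = K_W·8F_aD/(πd³) = 1.1271 × 165.63 = 186.67 MPa
τ_m = K_s·8F_mD/(πd³) = 1.0442 × 467.95 = 488.63 MPa
Soderberg: 1/n_f = τ_a/S_se + τ_m/S_sy = 186.67/155 + 488.63/362 = 1.20434 + 1.34980 = 2.5541
n_f = 1/2.5541 = 0.3915

0.392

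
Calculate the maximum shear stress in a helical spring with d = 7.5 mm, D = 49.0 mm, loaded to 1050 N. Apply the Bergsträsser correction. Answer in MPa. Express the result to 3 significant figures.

378 MPa

Spring index C = D/d = 49.0/7.5 = 6.5333
K_B = (4C+2)/(4C−3) = 28.133/23.133 = 1.2161
τ₀ = 8FD/(πd³) = 8·1050·49.0/(π·7.5³) = 411600/1325.4 = 310.56 MPa
τ_max = K·τ₀ = 1.2161 × 310.56 = 377.68 MPa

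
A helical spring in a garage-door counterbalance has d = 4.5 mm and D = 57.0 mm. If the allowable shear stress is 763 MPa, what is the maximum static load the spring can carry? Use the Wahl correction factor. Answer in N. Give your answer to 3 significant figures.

C = D/d = 57.0/4.5 = 12.6667
K_W = (4C−1)/(4C−4) + 0.615/C = 49.667/46.667 + 0.0486 = 1.1128
τ_max = K·8FD/(πd³) → F_max = τ_allow·πd³/(8DK)
F_max = 763·π·4.5³/(8·57.0·1.1128) = 2.1843e+05/507.45 = 430.44 N

430 N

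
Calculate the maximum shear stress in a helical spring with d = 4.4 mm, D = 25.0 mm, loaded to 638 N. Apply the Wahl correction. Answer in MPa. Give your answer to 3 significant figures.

605 MPa

Spring index C = D/d = 25.0/4.4 = 5.6818
K_W = (4C−1)/(4C−4) + 0.615/C = 21.727/18.727 + 0.1082 = 1.2684
τ₀ = 8FD/(πd³) = 8·638·25.0/(π·4.4³) = 127600/267.61 = 476.81 MPa
τ_max = K·τ₀ = 1.2684 × 476.81 = 604.8 MPa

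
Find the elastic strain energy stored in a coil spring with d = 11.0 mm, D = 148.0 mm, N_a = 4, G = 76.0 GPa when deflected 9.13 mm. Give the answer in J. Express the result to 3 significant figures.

k = Gd⁴/(8D³N_a) = (76.0×10³)(11.0⁴)/(8·148.0³·4) = 10.726 N/mm
U = ½kδ² = 0.5 × 10.726 × 9.13² = 447.05 N·mm = 0.44705 J

0.447 J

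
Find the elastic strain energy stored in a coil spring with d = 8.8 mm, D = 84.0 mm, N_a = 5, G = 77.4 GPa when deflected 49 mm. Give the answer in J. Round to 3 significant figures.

23.5 J

k = Gd⁴/(8D³N_a) = (77.4×10³)(8.8⁴)/(8·84.0³·5) = 19.578 N/mm
U = ½kδ² = 0.5 × 19.578 × 49² = 23504 N·mm = 23.504 J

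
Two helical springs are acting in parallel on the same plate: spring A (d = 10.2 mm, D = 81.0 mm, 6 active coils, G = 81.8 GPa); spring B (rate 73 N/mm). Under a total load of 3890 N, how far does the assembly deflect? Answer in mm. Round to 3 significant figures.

k_A = Gd⁴/(8D³N_a) = (81.8×10³)(10.2⁴)/(8·81.0³·6) = 34.71 N/mm
Parallel: k_eq = 34.71 + 73 = 107.71 N/mm
δ = F/k_eq = 3890/107.71 = 36.115 mm

36.1 mm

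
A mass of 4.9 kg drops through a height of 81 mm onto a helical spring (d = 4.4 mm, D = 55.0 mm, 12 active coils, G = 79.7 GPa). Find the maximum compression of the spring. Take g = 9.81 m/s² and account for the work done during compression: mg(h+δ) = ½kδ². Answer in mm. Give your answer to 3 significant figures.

95.2 mm

k = Gd⁴/(8D³N_a) = (79.7×10³)(4.4⁴)/(8·55.0³·12) = 1.8703 N/mm
W = mg = 4.9 × 9.81 = 48.069 N
½kδ² − Wδ − Wh = 0 → δ = (W + √(W² + 2kWh))/k
δ = (48.069 + √(2310.6 + 14564.3))/1.8703 = (48.069 + 129.9)/1.8703 = 95.158 mm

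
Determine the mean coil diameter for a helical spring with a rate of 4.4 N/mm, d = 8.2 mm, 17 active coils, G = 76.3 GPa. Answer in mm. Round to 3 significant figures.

D = (Gd⁴/(8N_a·k))^(1/3) = (76.3×10³·8.2⁴/(8·17·4.4))^(1/3)
  = (576485)^(1/3) = 83.2267 mm

83.2 mm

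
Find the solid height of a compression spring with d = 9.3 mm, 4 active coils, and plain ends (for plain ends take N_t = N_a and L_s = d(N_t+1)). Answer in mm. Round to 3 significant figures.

plain ends: N_t = N_a = 4
L_s = d·(N_t+1) = 9.3 × 5 = 46.5 mm

46.5 mm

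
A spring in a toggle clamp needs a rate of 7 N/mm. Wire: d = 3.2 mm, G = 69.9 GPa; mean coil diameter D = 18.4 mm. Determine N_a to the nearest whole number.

N_a = Gd⁴/(8D³k) = (69.9×10³ × 3.2⁴)/(8 × 18.4³ × 7)
    = 7.32955e+06 / 348852 = 21.01 → 21 coils

21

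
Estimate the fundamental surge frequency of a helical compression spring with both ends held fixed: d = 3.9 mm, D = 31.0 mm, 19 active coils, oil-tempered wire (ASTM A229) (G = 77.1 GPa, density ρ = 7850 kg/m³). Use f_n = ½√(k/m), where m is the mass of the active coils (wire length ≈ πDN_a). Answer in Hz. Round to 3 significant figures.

75.3 Hz

k = Gd⁴/(8D³N_a) = (77.1×10³)(3.9⁴)/(8·31.0³·19) = 3.939 N/mm = 3939 N/m
Wire length L = πDN_a = π·31.0·19 = 1850.4 mm
m = ρ·(πd²/4)·L = 7850 × 11.946×10⁻⁶ m² × 1.8504 m = 0.17352 kg
f_n = ½√(k/m) = 0.5·√(3939/0.17352) = 0.5·√(22700) = 75.333 Hz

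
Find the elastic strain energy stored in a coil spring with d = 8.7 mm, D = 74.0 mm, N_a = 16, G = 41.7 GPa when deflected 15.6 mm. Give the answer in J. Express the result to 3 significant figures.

k = Gd⁴/(8D³N_a) = (41.7×10³)(8.7⁴)/(8·74.0³·16) = 4.6058 N/mm
U = ½kδ² = 0.5 × 4.6058 × 15.6² = 560.44 N·mm = 0.56044 J

0.560 J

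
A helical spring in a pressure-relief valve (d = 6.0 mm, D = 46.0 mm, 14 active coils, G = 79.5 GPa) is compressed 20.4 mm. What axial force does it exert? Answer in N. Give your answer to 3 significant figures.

k = Gd⁴/(8D³N_a) = (79.5×10³)(6.0⁴)/(8·46.0³·14) = 9.4511 N/mm
F = k·δ = 9.4511 × 20.4 = 192.8 N

193 N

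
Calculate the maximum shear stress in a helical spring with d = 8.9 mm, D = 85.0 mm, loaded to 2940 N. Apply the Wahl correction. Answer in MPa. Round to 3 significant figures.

Spring index C = D/d = 85.0/8.9 = 9.5506
K_W = (4C−1)/(4C−4) + 0.615/C = 37.202/34.202 + 0.0644 = 1.1521
τ₀ = 8FD/(πd³) = 8·2940·85.0/(π·8.9³) = 1.9992e+06/2214.7 = 902.69 MPa
τ_max = K·τ₀ = 1.1521 × 902.69 = 1040 MPa

1040 MPa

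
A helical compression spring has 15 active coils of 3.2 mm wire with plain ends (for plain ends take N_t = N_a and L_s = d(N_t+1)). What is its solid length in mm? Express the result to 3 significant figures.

51.2 mm

plain ends: N_t = N_a = 15
L_s = d·(N_t+1) = 3.2 × 16 = 51.2 mm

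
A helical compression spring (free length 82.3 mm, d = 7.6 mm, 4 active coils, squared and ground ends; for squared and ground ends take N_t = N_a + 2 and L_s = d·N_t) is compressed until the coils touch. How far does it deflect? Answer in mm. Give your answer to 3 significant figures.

N_t = 6; L_s = 7.6·6 = 45.6 mm
δ_solid = L₀ − L_s = 82.3 − 45.6 = 36.7 mm

36.7 mm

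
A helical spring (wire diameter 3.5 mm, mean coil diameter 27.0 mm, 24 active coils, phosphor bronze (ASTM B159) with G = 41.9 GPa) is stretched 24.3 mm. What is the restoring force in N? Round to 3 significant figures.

k = Gd⁴/(8D³N_a) = (41.9×10³)(3.5⁴)/(8·27.0³·24) = 1.6638 N/mm
F = k·δ = 1.6638 × 24.3 = 40.43 N

40.4 N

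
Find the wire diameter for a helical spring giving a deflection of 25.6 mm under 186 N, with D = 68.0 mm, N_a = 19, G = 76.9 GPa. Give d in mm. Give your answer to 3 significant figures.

8.20 mm

Required rate k = F/δ = 186/25.6 = 7.2656 N/mm
d = (8D³N_a·k / G)^(1/4) = (8·68.0³·19·7.2656 / (76.9×10³))^0.25
  = (4515.6)^0.25 = 8.1975 mm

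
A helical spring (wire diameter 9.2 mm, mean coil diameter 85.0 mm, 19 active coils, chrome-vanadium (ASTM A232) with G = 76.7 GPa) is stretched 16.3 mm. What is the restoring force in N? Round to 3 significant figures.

95.9 N

k = Gd⁴/(8D³N_a) = (76.7×10³)(9.2⁴)/(8·85.0³·19) = 5.8864 N/mm
F = k·δ = 5.8864 × 16.3 = 95.948 N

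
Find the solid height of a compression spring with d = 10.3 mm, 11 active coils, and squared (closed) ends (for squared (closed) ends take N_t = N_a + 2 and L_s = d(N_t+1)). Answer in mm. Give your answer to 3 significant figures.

squared (closed) ends: N_t = N_a + 2 = 11 + 2 = 13
L_s = d·(N_t+1) = 10.3 × 14 = 144.2 mm

144 mm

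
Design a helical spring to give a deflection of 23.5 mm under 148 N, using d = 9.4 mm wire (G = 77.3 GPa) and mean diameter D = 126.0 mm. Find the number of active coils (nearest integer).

Required rate k = F/δ = 148/23.5 = 6.2979 N/mm
N_a = Gd⁴/(8D³k) = (77.3×10³ × 9.4⁴)/(8 × 126.0³ × 6.2979)
    = 6.03519e+08 / 1.00785e+08 = 5.988 → 6 coils

6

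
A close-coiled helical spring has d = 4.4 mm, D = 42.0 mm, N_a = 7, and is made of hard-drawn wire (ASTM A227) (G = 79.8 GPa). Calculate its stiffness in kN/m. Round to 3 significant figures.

k = Gd⁴/(8D³N_a) = (79.8×10³ × 4.4⁴) / (8 × 42.0³ × 7)
  = 2.99098e+07 / 4.14893e+06 = 7.209 N/mm

7.21 kN/m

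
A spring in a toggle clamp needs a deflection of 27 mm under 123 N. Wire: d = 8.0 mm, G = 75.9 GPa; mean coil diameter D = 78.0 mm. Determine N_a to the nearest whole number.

18

Required rate k = F/δ = 123/27 = 4.5556 N/mm
N_a = Gd⁴/(8D³k) = (75.9×10³ × 8.0⁴)/(8 × 78.0³ × 4.5556)
    = 3.10886e+08 / 1.72948e+07 = 17.98 → 18 coils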